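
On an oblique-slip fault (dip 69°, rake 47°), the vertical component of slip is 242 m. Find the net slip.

354 m

dip-slip = throw / sin(dip) = 242 / sin(69°) = 259.2 m
net slip = dip-slip / sin(rake) = 259.2 / sin(47°) = 354 m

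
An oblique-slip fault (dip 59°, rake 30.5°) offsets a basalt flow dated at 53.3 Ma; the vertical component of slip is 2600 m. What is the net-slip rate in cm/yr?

dip-slip = throw / sin(dip) = 2600 / sin(59°) = 3033 m
net slip = dip-slip / sin(rake) = 3033 / sin(30.5°) = 5976 m
rate = 5976 m / 53.3 Ma = 0.000112 m/yr = 0.0112 cm/yr

0.0112 cm/yr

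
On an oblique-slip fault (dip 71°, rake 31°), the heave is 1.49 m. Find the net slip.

dip-slip = heave / cos(dip) = 1.49 / cos(71°) = 4.577 m
net slip = dip-slip / sin(rake) = 4.577 / sin(31°) = 8.89 m

8.89 m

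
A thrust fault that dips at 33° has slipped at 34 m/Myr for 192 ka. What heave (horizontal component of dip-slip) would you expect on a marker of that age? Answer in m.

dip-slip = rate × time = 34 m/Myr × 192 ka = 6.528 m
heave = dip-slip × cos(dip) = 6.528 × cos(33°) = 5.47 m

5.47 m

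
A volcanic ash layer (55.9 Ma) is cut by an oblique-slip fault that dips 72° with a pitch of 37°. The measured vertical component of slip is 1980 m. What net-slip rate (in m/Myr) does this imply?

61.9 m/Myr

dip-slip = throw / sin(dip) = 1980 / sin(72°) = 2082 m
net slip = dip-slip / sin(rake) = 2082 / sin(37°) = 3459 m
rate = 3459 m / 55.9 Ma = 0.0000619 m/yr = 61.9 m/Myr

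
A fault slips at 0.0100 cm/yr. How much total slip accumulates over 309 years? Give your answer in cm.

slip = rate × time = 0.0100 cm/yr × 309 years = 0.0309 m = 3.09 cm

3.09 cm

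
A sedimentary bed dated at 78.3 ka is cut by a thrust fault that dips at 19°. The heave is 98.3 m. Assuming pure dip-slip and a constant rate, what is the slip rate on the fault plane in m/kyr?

dip-slip = heave / cos(dip) = 98.3 m / cos(19°) = 104 m
rate = 104 m / 78.3 ka = 0.00133 m/yr = 1.33 m/kyr

1.33 m/kyr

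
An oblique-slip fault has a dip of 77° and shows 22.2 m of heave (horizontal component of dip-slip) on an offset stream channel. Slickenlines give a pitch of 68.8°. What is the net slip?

dip-slip = heave / cos(dip) = 22.2 / cos(77°) = 98.69 m
net slip = dip-slip / sin(rake) = 98.69 / sin(68.8°) = 106 m

106 m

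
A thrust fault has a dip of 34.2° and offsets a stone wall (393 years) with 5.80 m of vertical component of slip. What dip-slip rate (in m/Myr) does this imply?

26300 m/Myr

dip-slip = throw / sin(dip) = 5.80 m / sin(34.2°) = 10.32 m
rate = 10.32 m / 393 years = 0.0263 m/yr = 26300 m/Myr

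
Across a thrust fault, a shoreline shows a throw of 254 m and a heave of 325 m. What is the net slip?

net slip = √(throw² + heave²) = √(254² + 325²) = 412 m

412 m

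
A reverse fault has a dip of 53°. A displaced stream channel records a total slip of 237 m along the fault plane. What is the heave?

143 m

heave = dip-slip × cos(dip) = 237 m × cos(53°) = 143 m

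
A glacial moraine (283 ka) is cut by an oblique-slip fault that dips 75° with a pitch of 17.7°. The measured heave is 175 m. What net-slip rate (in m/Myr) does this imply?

7860 m/Myr

dip-slip = heave / cos(dip) = 175 / cos(75°) = 676.1 m
net slip = dip-slip / sin(rake) = 676.1 / sin(17.7°) = 2224 m
rate = 2224 m / 283 ka = 0.00786 m/yr = 7860 m/Myr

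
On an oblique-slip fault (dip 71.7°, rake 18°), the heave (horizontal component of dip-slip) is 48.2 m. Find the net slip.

497 m

dip-slip = heave / cos(dip) = 48.2 / cos(71.7°) = 153.5 m
net slip = dip-slip / sin(rake) = 153.5 / sin(18°) = 497 m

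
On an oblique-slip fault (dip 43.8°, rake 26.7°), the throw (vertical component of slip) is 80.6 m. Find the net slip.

dip-slip = throw / sin(dip) = 80.6 / sin(43.8°) = 116.4 m
net slip = dip-slip / sin(rake) = 116.4 / sin(26.7°) = 259 m

259 m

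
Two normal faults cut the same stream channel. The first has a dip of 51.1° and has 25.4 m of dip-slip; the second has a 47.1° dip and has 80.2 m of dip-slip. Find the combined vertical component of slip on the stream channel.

78.5 m

throw_A = 25.4 × sin(51.1°) = 19.77 m
throw_B = 80.2 × sin(47.1°) = 58.75 m
total = 19.77 + 58.75 = 78.5 m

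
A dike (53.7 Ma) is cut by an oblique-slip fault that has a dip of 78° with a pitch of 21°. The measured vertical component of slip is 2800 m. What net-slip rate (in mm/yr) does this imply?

0.149 mm/yr

dip-slip = throw / sin(dip) = 2800 / sin(78°) = 2863 m
net slip = dip-slip / sin(rake) = 2863 / sin(21°) = 7988 m
rate = 7988 m / 53.7 Ma = 0.000149 m/yr = 0.149 mm/yr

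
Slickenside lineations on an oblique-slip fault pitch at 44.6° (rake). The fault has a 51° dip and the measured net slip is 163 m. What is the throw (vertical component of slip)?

88.9 m

dip-slip = net slip × sin(rake) = 163 m × sin(44.6°) = 114.5 m
throw = dip-slip × sin(dip) = 114.5 × sin(51°) = 88.9 m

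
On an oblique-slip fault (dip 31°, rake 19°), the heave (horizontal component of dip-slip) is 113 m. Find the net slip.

dip-slip = heave / cos(dip) = 113 / cos(31°) = 131.8 m
net slip = dip-slip / sin(rake) = 131.8 / sin(19°) = 405 m

405 m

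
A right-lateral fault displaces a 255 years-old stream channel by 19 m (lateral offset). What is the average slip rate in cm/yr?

rate = 19 m / 255 years = 0.0745 m/yr = 7.45 cm/yr

7.45 cm/yr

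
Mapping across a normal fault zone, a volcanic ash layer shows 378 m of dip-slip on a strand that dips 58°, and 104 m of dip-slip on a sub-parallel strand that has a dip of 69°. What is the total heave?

238 m

heave_A = 378 × cos(58°) = 200.3 m
heave_B = 104 × cos(69°) = 37.27 m
total = 200.3 + 37.27 = 238 m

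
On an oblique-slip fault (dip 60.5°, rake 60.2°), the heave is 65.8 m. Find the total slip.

dip-slip = heave / cos(dip) = 65.8 / cos(60.5°) = 133.6 m
net slip = dip-slip / sin(rake) = 133.6 / sin(60.2°) = 154 m

154 m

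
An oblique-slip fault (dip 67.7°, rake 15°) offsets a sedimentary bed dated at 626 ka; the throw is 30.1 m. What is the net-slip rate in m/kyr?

0.201 m/kyr

dip-slip = throw / sin(dip) = 30.1 / sin(67.7°) = 32.53 m
net slip = dip-slip / sin(rake) = 32.53 / sin(15°) = 125.7 m
rate = 125.7 m / 626 ka = 0.000201 m/yr = 0.201 m/kyr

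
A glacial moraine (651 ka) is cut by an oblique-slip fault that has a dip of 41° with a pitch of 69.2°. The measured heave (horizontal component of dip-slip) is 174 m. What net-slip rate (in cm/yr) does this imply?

0.0379 cm/yr

dip-slip = heave / cos(dip) = 174 / cos(41°) = 230.6 m
net slip = dip-slip / sin(rake) = 230.6 / sin(69.2°) = 246.6 m
rate = 246.6 m / 651 ka = 0.000379 m/yr = 0.0379 cm/yr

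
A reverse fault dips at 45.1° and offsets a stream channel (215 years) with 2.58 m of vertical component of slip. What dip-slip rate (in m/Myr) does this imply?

16900 m/Myr

dip-slip = throw / sin(dip) = 2.58 m / sin(45.1°) = 3.642 m
rate = 3.642 m / 215 years = 0.0169 m/yr = 16900 m/Myr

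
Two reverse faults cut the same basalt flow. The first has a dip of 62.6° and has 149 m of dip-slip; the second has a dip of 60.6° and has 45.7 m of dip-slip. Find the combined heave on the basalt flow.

91 m

heave_A = 149 × cos(62.6°) = 68.57 m
heave_B = 45.7 × cos(60.6°) = 22.43 m
total = 68.57 + 22.43 = 91 m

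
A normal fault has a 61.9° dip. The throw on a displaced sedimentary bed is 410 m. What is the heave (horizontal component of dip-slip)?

heave = throw / tan(dip) = 410 / tan(61.9°) = 219 m

219 m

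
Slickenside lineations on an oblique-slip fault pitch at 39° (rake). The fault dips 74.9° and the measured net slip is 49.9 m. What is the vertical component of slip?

30.3 m

dip-slip = net slip × sin(rake) = 49.9 m × sin(39°) = 31.40 m
throw = dip-slip × sin(dip) = 31.40 × sin(74.9°) = 30.3 m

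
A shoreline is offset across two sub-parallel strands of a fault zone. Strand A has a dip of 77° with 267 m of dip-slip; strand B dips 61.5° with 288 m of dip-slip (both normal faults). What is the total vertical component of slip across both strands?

throw_A = 267 × sin(77°) = 260.2 m
throw_B = 288 × sin(61.5°) = 253.1 m
total = 260.2 + 253.1 = 513 m

513 m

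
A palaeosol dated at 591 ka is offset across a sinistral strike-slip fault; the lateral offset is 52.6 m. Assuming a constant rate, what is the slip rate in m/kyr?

rate = 52.6 m / 591 ka = 0.0000890 m/yr = 0.0890 m/kyr

0.0890 m/kyr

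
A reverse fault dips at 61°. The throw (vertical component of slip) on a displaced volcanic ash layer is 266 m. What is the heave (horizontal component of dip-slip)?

147 m

heave = throw / tan(dip) = 266 / tan(61°) = 147 m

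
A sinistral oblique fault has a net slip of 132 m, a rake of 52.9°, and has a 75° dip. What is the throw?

102 m

dip-slip = net slip × sin(rake) = 132 m × sin(52.9°) = 105.3 m
throw = dip-slip × sin(dip) = 105.3 × sin(75°) = 102 m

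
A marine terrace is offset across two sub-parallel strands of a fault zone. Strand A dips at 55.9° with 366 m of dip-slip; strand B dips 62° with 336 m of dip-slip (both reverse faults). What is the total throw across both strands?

600 m

throw_A = 366 × sin(55.9°) = 303.1 m
throw_B = 336 × sin(62°) = 296.7 m
total = 303.1 + 296.7 = 600 m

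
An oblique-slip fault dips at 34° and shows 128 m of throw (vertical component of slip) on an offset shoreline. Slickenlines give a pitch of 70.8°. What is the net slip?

dip-slip = throw / sin(dip) = 128 / sin(34°) = 228.9 m
net slip = dip-slip / sin(rake) = 228.9 / sin(70.8°) = 242 m

242 m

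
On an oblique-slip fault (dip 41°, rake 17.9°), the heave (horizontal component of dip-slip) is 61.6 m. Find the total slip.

266 m

dip-slip = heave / cos(dip) = 61.6 / cos(41°) = 81.62 m
net slip = dip-slip / sin(rake) = 81.62 / sin(17.9°) = 266 m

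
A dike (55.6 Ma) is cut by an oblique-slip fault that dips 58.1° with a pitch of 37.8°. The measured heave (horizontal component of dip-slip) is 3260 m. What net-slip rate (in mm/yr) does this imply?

0.181 mm/yr

dip-slip = heave / cos(dip) = 3260 / cos(58.1°) = 6169 m
net slip = dip-slip / sin(rake) = 6169 / sin(37.8°) = 10070 m
rate = 10070 m / 55.6 Ma = 0.000181 m/yr = 0.181 mm/yr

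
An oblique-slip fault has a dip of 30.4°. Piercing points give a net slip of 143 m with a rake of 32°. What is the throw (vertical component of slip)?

dip-slip = net slip × sin(rake) = 143 m × sin(32°) = 75.78 m
throw = dip-slip × sin(dip) = 75.78 × sin(30.4°) = 38.3 m

38.3 m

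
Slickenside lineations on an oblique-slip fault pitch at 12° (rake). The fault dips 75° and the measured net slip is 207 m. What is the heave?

dip-slip = net slip × sin(rake) = 207 m × sin(12°) = 43.04 m
heave = dip-slip × cos(dip) = 43.04 × cos(75°) = 11.1 m

11.1 m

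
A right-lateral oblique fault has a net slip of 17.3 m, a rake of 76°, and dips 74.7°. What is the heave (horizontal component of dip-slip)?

dip-slip = net slip × sin(rake) = 17.3 m × sin(76°) = 16.79 m
heave = dip-slip × cos(dip) = 16.79 × cos(74.7°) = 4.43 m

4.43 m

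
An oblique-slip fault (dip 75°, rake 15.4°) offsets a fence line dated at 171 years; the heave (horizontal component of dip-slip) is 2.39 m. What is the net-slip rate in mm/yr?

203 mm/yr

dip-slip = heave / cos(dip) = 2.39 / cos(75°) = 9.234 m
net slip = dip-slip / sin(rake) = 9.234 / sin(15.4°) = 34.77 m
rate = 34.77 m / 171 years = 0.203 m/yr = 203 mm/yr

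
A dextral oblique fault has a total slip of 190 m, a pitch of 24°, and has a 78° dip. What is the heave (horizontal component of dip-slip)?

16.1 m

dip-slip = net slip × sin(rake) = 190 m × sin(24°) = 77.28 m
heave = dip-slip × cos(dip) = 77.28 × cos(78°) = 16.1 m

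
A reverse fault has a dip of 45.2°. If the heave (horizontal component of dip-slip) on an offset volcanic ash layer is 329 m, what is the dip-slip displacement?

dip-slip = heave / cos(dip) = 329 / cos(45.2°) = 467 m

467 m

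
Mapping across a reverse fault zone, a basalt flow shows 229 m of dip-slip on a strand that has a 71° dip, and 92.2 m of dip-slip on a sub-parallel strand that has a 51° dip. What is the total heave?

133 m

heave_A = 229 × cos(71°) = 74.56 m
heave_B = 92.2 × cos(51°) = 58.02 m
total = 74.56 + 58.02 = 133 m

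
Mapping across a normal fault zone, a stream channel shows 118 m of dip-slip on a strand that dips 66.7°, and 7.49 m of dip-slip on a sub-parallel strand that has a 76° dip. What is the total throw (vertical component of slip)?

throw_A = 118 × sin(66.7°) = 108.4 m
throw_B = 7.49 × sin(76°) = 7.268 m
total = 108.4 + 7.268 = 116 m

116 m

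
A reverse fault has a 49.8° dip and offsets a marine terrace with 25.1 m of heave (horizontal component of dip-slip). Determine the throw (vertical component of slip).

throw = heave × tan(dip) = 25.1 × tan(49.8°) = 29.7 m

29.7 m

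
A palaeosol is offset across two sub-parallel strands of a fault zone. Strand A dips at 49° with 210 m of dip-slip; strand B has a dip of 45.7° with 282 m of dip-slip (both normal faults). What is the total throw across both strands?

360 m

throw_A = 210 × sin(49°) = 158.5 m
throw_B = 282 × sin(45.7°) = 201.8 m
total = 158.5 + 201.8 = 360 m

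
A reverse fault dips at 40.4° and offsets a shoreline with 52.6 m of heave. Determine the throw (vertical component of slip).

throw = heave × tan(dip) = 52.6 × tan(40.4°) = 44.8 m

44.8 m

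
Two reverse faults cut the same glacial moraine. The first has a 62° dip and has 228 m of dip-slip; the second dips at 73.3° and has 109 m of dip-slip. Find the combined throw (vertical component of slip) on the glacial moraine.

throw_A = 228 × sin(62°) = 201.3 m
throw_B = 109 × sin(73.3°) = 104.4 m
total = 201.3 + 104.4 = 306 m

306 m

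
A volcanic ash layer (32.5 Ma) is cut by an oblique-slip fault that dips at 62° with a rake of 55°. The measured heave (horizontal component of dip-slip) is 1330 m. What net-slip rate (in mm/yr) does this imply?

dip-slip = heave / cos(dip) = 1330 / cos(62°) = 2833 m
net slip = dip-slip / sin(rake) = 2833 / sin(55°) = 3458 m
rate = 3458 m / 32.5 Ma = 0.000106 m/yr = 0.106 mm/yr

0.106 mm/yr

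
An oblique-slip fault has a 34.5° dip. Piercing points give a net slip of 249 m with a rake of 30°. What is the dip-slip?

124 m

dip-slip = net slip × sin(rake) = 249 m × sin(30°) = 124 m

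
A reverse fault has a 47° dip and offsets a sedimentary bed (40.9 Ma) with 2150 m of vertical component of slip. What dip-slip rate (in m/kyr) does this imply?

dip-slip = throw / sin(dip) = 2150 m / sin(47°) = 2940 m
rate = 2940 m / 40.9 Ma = 0.0000719 m/yr = 0.0719 m/kyr

0.0719 m/kyr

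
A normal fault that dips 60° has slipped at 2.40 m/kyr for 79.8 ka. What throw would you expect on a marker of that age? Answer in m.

166 m

dip-slip = rate × time = 2.40 m/kyr × 79.8 ka = 191.5 m
throw = dip-slip × sin(dip) = 191.5 × sin(60°) = 166 m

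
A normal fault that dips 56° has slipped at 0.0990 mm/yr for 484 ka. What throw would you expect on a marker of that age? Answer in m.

39.7 m

dip-slip = rate × time = 0.0990 mm/yr × 484 ka = 47.92 m
throw = dip-slip × sin(dip) = 47.92 × sin(56°) = 39.7 m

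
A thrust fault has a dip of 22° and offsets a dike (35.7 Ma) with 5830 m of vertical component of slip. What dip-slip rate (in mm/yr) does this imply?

0.436 mm/yr

dip-slip = throw / sin(dip) = 5830 m / sin(22°) = 15560 m
rate = 15560 m / 35.7 Ma = 0.000436 m/yr = 0.436 mm/yr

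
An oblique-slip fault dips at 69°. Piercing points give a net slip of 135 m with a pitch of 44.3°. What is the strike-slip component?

strike-slip = net slip × cos(rake) = 135 m × cos(44.3°) = 96.6 m

96.6 m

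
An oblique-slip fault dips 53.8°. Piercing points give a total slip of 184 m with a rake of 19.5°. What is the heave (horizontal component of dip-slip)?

dip-slip = net slip × sin(rake) = 184 m × sin(19.5°) = 61.42 m
heave = dip-slip × cos(dip) = 61.42 × cos(53.8°) = 36.3 m

36.3 m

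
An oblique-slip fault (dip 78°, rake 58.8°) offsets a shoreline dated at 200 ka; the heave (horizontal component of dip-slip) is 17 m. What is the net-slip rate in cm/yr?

0.0478 cm/yr

dip-slip = heave / cos(dip) = 17 / cos(78°) = 81.77 m
net slip = dip-slip / sin(rake) = 81.77 / sin(58.8°) = 95.59 m
rate = 95.59 m / 200 ka = 0.000478 m/yr = 0.0478 cm/yr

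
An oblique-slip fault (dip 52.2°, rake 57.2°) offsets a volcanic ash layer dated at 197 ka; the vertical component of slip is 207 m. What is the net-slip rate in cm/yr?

0.158 cm/yr

dip-slip = throw / sin(dip) = 207 / sin(52.2°) = 262 m
net slip = dip-slip / sin(rake) = 262 / sin(57.2°) = 311.7 m
rate = 311.7 m / 197 ka = 0.00158 m/yr = 0.158 cm/yr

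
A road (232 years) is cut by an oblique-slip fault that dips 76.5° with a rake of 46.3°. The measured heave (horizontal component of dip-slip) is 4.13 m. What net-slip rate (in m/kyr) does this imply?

dip-slip = heave / cos(dip) = 4.13 / cos(76.5°) = 17.69 m
net slip = dip-slip / sin(rake) = 17.69 / sin(46.3°) = 24.47 m
rate = 24.47 m / 232 years = 0.105 m/yr = 105 m/kyr

105 m/kyr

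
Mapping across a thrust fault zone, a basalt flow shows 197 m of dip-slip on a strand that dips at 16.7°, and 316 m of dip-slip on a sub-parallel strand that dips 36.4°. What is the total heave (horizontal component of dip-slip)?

443 m

heave_A = 197 × cos(16.7°) = 188.7 m
heave_B = 316 × cos(36.4°) = 254.3 m
total = 188.7 + 254.3 = 443 m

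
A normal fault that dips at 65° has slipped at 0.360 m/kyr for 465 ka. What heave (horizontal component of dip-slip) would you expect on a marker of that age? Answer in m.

70.7 m

dip-slip = rate × time = 0.360 m/kyr × 465 ka = 167.4 m
heave = dip-slip × cos(dip) = 167.4 × cos(65°) = 70.7 m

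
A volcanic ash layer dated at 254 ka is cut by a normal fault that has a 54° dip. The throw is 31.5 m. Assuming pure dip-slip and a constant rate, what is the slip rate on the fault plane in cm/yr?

dip-slip = throw / sin(dip) = 31.5 m / sin(54°) = 38.94 m
rate = 38.94 m / 254 ka = 0.000153 m/yr = 0.0153 cm/yr

0.0153 cm/yr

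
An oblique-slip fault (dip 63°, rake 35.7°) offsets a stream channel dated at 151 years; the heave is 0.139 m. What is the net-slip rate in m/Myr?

3470 m/Myr

dip-slip = heave / cos(dip) = 0.139 / cos(63°) = 0.3062 m
net slip = dip-slip / sin(rake) = 0.3062 / sin(35.7°) = 0.5247 m
rate = 0.5247 m / 151 years = 0.00347 m/yr = 3470 m/Myr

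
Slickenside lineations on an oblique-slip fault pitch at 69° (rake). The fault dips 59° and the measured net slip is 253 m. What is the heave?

122 m

dip-slip = net slip × sin(rake) = 253 m × sin(69°) = 236.2 m
heave = dip-slip × cos(dip) = 236.2 × cos(59°) = 122 m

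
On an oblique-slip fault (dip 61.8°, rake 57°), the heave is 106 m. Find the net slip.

dip-slip = heave / cos(dip) = 106 / cos(61.8°) = 224.3 m
net slip = dip-slip / sin(rake) = 224.3 / sin(57°) = 267 m

267 m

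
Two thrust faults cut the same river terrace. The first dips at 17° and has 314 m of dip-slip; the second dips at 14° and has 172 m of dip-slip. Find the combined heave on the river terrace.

heave_A = 314 × cos(17°) = 300.3 m
heave_B = 172 × cos(14°) = 166.9 m
total = 300.3 + 166.9 = 467 m

467 m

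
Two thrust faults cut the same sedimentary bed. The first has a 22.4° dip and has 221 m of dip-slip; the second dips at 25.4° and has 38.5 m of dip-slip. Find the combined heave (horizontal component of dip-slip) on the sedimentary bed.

heave_A = 221 × cos(22.4°) = 204.3 m
heave_B = 38.5 × cos(25.4°) = 34.78 m
total = 204.3 + 34.78 = 239 m

239 m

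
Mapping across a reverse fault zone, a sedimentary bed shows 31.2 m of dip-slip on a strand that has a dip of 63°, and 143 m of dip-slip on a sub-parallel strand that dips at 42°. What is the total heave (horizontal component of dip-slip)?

heave_A = 31.2 × cos(63°) = 14.16 m
heave_B = 143 × cos(42°) = 106.3 m
total = 14.16 + 106.3 = 120 m

120 m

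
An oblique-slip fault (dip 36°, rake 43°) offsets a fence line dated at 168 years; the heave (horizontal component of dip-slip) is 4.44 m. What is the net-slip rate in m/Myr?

dip-slip = heave / cos(dip) = 4.44 / cos(36°) = 5.488 m
net slip = dip-slip / sin(rake) = 5.488 / sin(43°) = 8.047 m
rate = 8.047 m / 168 years = 0.0479 m/yr = 47900 m/Myr

47900 m/Myr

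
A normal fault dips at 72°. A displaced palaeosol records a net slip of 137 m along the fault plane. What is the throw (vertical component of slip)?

130 m

throw = dip-slip × sin(dip) = 137 m × sin(72°) = 130 m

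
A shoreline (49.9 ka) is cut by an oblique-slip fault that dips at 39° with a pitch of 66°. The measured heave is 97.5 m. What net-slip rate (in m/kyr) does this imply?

dip-slip = heave / cos(dip) = 97.5 / cos(39°) = 125.5 m
net slip = dip-slip / sin(rake) = 125.5 / sin(66°) = 137.3 m
rate = 137.3 m / 49.9 ka = 0.00275 m/yr = 2.75 m/kyr

2.75 m/kyr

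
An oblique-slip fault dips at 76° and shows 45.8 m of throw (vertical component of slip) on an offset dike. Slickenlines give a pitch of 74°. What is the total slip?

49.1 m

dip-slip = throw / sin(dip) = 45.8 / sin(76°) = 47.20 m
net slip = dip-slip / sin(rake) = 47.20 / sin(74°) = 49.1 m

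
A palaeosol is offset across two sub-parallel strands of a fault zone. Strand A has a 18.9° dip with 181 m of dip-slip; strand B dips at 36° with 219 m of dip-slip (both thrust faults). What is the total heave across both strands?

348 m

heave_A = 181 × cos(18.9°) = 171.2 m
heave_B = 219 × cos(36°) = 177.2 m
total = 171.2 + 177.2 = 348 m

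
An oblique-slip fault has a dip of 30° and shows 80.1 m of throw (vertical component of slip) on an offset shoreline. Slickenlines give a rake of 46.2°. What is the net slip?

dip-slip = throw / sin(dip) = 80.1 / sin(30°) = 160.2 m
net slip = dip-slip / sin(rake) = 160.2 / sin(46.2°) = 222 m

222 m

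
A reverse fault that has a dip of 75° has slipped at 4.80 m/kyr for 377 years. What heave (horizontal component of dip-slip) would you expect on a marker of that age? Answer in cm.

46.8 cm

dip-slip = rate × time = 4.80 m/kyr × 377 years = 1.810 m
heave = dip-slip × cos(dip) = 1.810 × cos(75°) = 0.468 m = 46.8 cm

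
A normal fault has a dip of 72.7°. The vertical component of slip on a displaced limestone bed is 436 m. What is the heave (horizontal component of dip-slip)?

heave = throw / tan(dip) = 436 / tan(72.7°) = 136 m

136 m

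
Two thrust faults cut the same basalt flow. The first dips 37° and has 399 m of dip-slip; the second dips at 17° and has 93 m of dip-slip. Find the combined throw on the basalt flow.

267 m

throw_A = 399 × sin(37°) = 240.1 m
throw_B = 93 × sin(17°) = 27.19 m
total = 240.1 + 27.19 = 267 m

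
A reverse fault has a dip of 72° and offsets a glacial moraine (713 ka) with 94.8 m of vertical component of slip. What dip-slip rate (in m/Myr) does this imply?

140 m/Myr

dip-slip = throw / sin(dip) = 94.8 m / sin(72°) = 99.68 m
rate = 99.68 m / 713 ka = 0.000140 m/yr = 140 m/Myr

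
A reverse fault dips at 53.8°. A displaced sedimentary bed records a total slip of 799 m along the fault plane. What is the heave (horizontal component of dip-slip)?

472 m

heave = dip-slip × cos(dip) = 799 m × cos(53.8°) = 472 m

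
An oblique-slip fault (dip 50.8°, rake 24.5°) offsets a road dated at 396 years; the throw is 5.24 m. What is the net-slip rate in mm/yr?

dip-slip = throw / sin(dip) = 5.24 / sin(50.8°) = 6.762 m
net slip = dip-slip / sin(rake) = 6.762 / sin(24.5°) = 16.31 m
rate = 16.31 m / 396 years = 0.0412 m/yr = 41.2 mm/yr

41.2 mm/yr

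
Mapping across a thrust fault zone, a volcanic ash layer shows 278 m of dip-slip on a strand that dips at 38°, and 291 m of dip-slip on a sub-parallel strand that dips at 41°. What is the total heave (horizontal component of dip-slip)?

439 m

heave_A = 278 × cos(38°) = 219.1 m
heave_B = 291 × cos(41°) = 219.6 m
total = 219.1 + 219.6 = 439 m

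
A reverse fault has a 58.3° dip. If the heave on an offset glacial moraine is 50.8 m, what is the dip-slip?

96.7 m

dip-slip = heave / cos(dip) = 50.8 / cos(58.3°) = 96.7 m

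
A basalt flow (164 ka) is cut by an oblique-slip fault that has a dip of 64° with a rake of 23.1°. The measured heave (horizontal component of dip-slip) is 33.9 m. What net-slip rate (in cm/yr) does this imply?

dip-slip = heave / cos(dip) = 33.9 / cos(64°) = 77.33 m
net slip = dip-slip / sin(rake) = 77.33 / sin(23.1°) = 197.1 m
rate = 197.1 m / 164 ka = 0.00120 m/yr = 0.120 cm/yr

0.120 cm/yr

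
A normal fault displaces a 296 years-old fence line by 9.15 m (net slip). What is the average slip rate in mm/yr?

rate = 9.15 m / 296 years = 0.0309 m/yr = 30.9 mm/yr

30.9 mm/yr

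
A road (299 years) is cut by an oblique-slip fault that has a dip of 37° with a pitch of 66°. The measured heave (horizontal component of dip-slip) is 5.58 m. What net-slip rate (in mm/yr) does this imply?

dip-slip = heave / cos(dip) = 5.58 / cos(37°) = 6.987 m
net slip = dip-slip / sin(rake) = 6.987 / sin(66°) = 7.648 m
rate = 7.648 m / 299 years = 0.0256 m/yr = 25.6 mm/yr

25.6 mm/yr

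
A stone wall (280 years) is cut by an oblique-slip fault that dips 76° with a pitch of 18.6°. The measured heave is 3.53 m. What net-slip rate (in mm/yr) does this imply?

163 mm/yr

dip-slip = heave / cos(dip) = 3.53 / cos(76°) = 14.59 m
net slip = dip-slip / sin(rake) = 14.59 / sin(18.6°) = 45.75 m
rate = 45.75 m / 280 years = 0.163 m/yr = 163 mm/yr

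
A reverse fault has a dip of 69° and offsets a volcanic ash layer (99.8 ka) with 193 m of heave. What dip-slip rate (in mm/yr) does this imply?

5.40 mm/yr

dip-slip = heave / cos(dip) = 193 m / cos(69°) = 538.6 m
rate = 538.6 m / 99.8 ka = 0.00540 m/yr = 5.40 mm/yr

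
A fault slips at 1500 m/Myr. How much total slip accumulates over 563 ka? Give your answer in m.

844 m

slip = rate × time = 1500 m/Myr × 563 ka = 844 m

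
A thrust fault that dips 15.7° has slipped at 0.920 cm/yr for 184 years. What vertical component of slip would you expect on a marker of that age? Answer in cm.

45.8 cm

dip-slip = rate × time = 0.920 cm/yr × 184 years = 1.693 m
throw = dip-slip × sin(dip) = 1.693 × sin(15.7°) = 0.458 m = 45.8 cm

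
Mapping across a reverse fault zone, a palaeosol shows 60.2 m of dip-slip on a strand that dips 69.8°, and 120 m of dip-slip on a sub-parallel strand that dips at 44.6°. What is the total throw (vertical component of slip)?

throw_A = 60.2 × sin(69.8°) = 56.50 m
throw_B = 120 × sin(44.6°) = 84.26 m
total = 56.50 + 84.26 = 141 m

141 m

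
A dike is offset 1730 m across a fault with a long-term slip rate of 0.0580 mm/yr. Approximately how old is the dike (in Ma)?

age = offset / rate = 1730 m / (0.0580 mm/yr) = 2.98e+07 yr = 29.8 Ma

29.8 Ma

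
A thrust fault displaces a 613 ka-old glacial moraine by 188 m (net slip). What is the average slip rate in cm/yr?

rate = 188 m / 613 ka = 0.000307 m/yr = 0.0307 cm/yr

0.0307 cm/yr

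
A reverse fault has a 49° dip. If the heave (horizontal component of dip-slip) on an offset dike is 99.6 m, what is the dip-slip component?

dip-slip = heave / cos(dip) = 99.6 / cos(49°) = 152 m

152 m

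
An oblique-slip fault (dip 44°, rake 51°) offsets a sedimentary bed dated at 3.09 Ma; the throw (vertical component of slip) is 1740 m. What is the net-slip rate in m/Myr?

1040 m/Myr

dip-slip = throw / sin(dip) = 1740 / sin(44°) = 2505 m
net slip = dip-slip / sin(rake) = 2505 / sin(51°) = 3223 m
rate = 3223 m / 3.09 Ma = 0.00104 m/yr = 1040 m/Myr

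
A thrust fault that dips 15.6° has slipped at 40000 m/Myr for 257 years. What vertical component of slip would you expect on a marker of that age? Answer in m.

dip-slip = rate × time = 40000 m/Myr × 257 years = 10.28 m
throw = dip-slip × sin(dip) = 10.28 × sin(15.6°) = 2.76 m

2.76 m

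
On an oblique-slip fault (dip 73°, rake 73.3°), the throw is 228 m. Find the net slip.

dip-slip = throw / sin(dip) = 228 / sin(73°) = 238.4 m
net slip = dip-slip / sin(rake) = 238.4 / sin(73.3°) = 249 m

249 m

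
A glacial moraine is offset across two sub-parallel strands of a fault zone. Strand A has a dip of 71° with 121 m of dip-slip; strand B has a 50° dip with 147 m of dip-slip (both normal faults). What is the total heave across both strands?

134 m

heave_A = 121 × cos(71°) = 39.39 m
heave_B = 147 × cos(50°) = 94.49 m
total = 39.39 + 94.49 = 134 m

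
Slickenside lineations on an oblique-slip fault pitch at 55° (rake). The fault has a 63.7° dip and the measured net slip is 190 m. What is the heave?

69 m

dip-slip = net slip × sin(rake) = 190 m × sin(55°) = 155.6 m
heave = dip-slip × cos(dip) = 155.6 × cos(63.7°) = 69 m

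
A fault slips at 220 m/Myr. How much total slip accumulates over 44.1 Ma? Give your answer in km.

9.70 km

slip = rate × time = 220 m/Myr × 44.1 Ma = 9700 m = 9.70 km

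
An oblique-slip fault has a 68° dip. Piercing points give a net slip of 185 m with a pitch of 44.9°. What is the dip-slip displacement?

dip-slip = net slip × sin(rake) = 185 m × sin(44.9°) = 131 m

131 m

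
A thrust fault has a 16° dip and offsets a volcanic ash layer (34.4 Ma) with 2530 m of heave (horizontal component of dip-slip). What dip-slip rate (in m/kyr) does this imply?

dip-slip = heave / cos(dip) = 2530 m / cos(16°) = 2632 m
rate = 2632 m / 34.4 Ma = 0.0000765 m/yr = 0.0765 m/kyr

0.0765 m/kyr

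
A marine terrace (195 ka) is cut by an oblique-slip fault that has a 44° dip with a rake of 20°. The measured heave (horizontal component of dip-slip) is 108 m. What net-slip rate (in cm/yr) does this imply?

dip-slip = heave / cos(dip) = 108 / cos(44°) = 150.1 m
net slip = dip-slip / sin(rake) = 150.1 / sin(20°) = 439 m
rate = 439 m / 195 ka = 0.00225 m/yr = 0.225 cm/yr

0.225 cm/yr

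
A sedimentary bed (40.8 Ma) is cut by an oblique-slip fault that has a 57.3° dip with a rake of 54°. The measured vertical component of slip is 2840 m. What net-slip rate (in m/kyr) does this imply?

dip-slip = throw / sin(dip) = 2840 / sin(57.3°) = 3375 m
net slip = dip-slip / sin(rake) = 3375 / sin(54°) = 4172 m
rate = 4172 m / 40.8 Ma = 0.000102 m/yr = 0.102 m/kyr

0.102 m/kyr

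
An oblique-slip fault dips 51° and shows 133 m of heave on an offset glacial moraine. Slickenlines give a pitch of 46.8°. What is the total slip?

dip-slip = heave / cos(dip) = 133 / cos(51°) = 211.3 m
net slip = dip-slip / sin(rake) = 211.3 / sin(46.8°) = 290 m

290 m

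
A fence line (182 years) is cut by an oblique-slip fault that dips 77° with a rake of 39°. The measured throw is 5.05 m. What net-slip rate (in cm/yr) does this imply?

4.53 cm/yr

dip-slip = throw / sin(dip) = 5.05 / sin(77°) = 5.183 m
net slip = dip-slip / sin(rake) = 5.183 / sin(39°) = 8.236 m
rate = 8.236 m / 182 years = 0.0453 m/yr = 4.53 cm/yr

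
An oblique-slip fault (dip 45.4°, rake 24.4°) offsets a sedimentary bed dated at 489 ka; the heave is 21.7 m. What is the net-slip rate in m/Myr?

dip-slip = heave / cos(dip) = 21.7 / cos(45.4°) = 30.90 m
net slip = dip-slip / sin(rake) = 30.90 / sin(24.4°) = 74.81 m
rate = 74.81 m / 489 ka = 0.000153 m/yr = 153 m/Myr

153 m/Myr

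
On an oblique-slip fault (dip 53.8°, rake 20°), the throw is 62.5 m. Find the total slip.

dip-slip = throw / sin(dip) = 62.5 / sin(53.8°) = 77.45 m
net slip = dip-slip / sin(rake) = 77.45 / sin(20°) = 226 m

226 m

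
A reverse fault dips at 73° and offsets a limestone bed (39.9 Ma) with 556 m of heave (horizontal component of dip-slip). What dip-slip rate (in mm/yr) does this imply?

0.0477 mm/yr

dip-slip = heave / cos(dip) = 556 m / cos(73°) = 1902 m
rate = 1902 m / 39.9 Ma = 0.0000477 m/yr = 0.0477 mm/yr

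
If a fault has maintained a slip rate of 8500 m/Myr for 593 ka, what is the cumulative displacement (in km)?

slip = rate × time = 8500 m/Myr × 593 ka = 5040 m = 5.04 km

5.04 km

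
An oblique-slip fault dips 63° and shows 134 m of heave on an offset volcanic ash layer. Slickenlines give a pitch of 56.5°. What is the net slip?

354 m

dip-slip = heave / cos(dip) = 134 / cos(63°) = 295.2 m
net slip = dip-slip / sin(rake) = 295.2 / sin(56.5°) = 354 m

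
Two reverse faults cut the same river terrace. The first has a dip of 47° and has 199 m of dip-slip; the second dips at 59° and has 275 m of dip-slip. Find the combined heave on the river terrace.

277 m

heave_A = 199 × cos(47°) = 135.7 m
heave_B = 275 × cos(59°) = 141.6 m
total = 135.7 + 141.6 = 277 m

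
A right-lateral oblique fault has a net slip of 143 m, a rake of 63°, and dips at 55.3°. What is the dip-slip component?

dip-slip = net slip × sin(rake) = 143 m × sin(63°) = 127 m

127 m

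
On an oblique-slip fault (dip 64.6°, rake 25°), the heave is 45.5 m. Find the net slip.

dip-slip = heave / cos(dip) = 45.5 / cos(64.6°) = 106.1 m
net slip = dip-slip / sin(rake) = 106.1 / sin(25°) = 251 m

251 m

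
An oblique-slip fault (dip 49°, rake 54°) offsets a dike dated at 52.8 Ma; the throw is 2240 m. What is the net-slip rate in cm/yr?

dip-slip = throw / sin(dip) = 2240 / sin(49°) = 2968 m
net slip = dip-slip / sin(rake) = 2968 / sin(54°) = 3669 m
rate = 3669 m / 52.8 Ma = 0.0000695 m/yr = 0.00695 cm/yr

0.00695 cm/yr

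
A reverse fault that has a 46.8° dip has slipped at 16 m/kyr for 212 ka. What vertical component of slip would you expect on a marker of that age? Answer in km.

dip-slip = rate × time = 16 m/kyr × 212 ka = 3392 m
throw = dip-slip × sin(dip) = 3392 × sin(46.8°) = 2470 m = 2.47 km

2.47 km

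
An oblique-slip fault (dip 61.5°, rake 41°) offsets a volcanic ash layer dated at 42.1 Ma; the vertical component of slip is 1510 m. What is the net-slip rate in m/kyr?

0.0622 m/kyr

dip-slip = throw / sin(dip) = 1510 / sin(61.5°) = 1718 m
net slip = dip-slip / sin(rake) = 1718 / sin(41°) = 2619 m
rate = 2619 m / 42.1 Ma = 0.0000622 m/yr = 0.0622 m/kyr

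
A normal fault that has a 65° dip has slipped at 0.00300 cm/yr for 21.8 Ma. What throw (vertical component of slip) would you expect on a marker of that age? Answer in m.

593 m

dip-slip = rate × time = 0.00300 cm/yr × 21.8 Ma = 654 m
throw = dip-slip × sin(dip) = 654 × sin(65°) = 593 m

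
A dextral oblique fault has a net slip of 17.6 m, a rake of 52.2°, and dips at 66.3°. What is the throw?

12.7 m

dip-slip = net slip × sin(rake) = 17.6 m × sin(52.2°) = 13.91 m
throw = dip-slip × sin(dip) = 13.91 × sin(66.3°) = 12.7 m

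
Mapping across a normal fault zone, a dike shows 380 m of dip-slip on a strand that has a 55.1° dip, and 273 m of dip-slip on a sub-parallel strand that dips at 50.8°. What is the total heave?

390 m

heave_A = 380 × cos(55.1°) = 217.4 m
heave_B = 273 × cos(50.8°) = 172.5 m
total = 217.4 + 172.5 = 390 m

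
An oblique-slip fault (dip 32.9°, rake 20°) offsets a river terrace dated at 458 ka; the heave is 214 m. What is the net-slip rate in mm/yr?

dip-slip = heave / cos(dip) = 214 / cos(32.9°) = 254.9 m
net slip = dip-slip / sin(rake) = 254.9 / sin(20°) = 745.2 m
rate = 745.2 m / 458 ka = 0.00163 m/yr = 1.63 mm/yr

1.63 mm/yr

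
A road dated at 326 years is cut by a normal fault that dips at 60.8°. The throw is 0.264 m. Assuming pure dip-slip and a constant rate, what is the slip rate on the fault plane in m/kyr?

0.928 m/kyr

dip-slip = throw / sin(dip) = 0.264 m / sin(60.8°) = 0.3024 m
rate = 0.3024 m / 326 years = 0.000928 m/yr = 0.928 m/kyr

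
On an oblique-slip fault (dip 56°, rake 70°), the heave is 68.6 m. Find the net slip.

131 m

dip-slip = heave / cos(dip) = 68.6 / cos(56°) = 122.7 m
net slip = dip-slip / sin(rake) = 122.7 / sin(70°) = 131 m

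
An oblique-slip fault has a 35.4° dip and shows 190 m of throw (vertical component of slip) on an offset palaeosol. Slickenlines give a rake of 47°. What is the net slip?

448 m

dip-slip = throw / sin(dip) = 190 / sin(35.4°) = 328 m
net slip = dip-slip / sin(rake) = 328 / sin(47°) = 448 m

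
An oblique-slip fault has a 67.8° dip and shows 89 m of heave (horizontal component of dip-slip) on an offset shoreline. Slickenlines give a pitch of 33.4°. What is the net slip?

428 m

dip-slip = heave / cos(dip) = 89 / cos(67.8°) = 235.5 m
net slip = dip-slip / sin(rake) = 235.5 / sin(33.4°) = 428 m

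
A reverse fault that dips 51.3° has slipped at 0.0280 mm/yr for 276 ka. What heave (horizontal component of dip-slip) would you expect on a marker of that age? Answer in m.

dip-slip = rate × time = 0.0280 mm/yr × 276 ka = 7.728 m
heave = dip-slip × cos(dip) = 7.728 × cos(51.3°) = 4.83 m

4.83 m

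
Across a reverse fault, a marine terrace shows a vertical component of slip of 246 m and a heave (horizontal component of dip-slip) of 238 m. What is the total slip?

342 m

net slip = √(throw² + heave²) = √(246² + 238²) = 342 m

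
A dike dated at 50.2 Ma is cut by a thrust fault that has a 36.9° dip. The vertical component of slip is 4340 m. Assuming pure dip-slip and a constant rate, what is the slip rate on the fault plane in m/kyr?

0.144 m/kyr

dip-slip = throw / sin(dip) = 4340 m / sin(36.9°) = 7228 m
rate = 7228 m / 50.2 Ma = 0.000144 m/yr = 0.144 m/kyr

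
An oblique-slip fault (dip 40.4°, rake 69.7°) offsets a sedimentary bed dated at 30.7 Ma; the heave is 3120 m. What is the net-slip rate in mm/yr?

dip-slip = heave / cos(dip) = 3120 / cos(40.4°) = 4097 m
net slip = dip-slip / sin(rake) = 4097 / sin(69.7°) = 4368 m
rate = 4368 m / 30.7 Ma = 0.000142 m/yr = 0.142 mm/yr

0.142 mm/yr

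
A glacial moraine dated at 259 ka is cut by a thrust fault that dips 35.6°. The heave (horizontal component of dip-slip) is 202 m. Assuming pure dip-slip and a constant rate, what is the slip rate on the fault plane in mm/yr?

0.959 mm/yr

dip-slip = heave / cos(dip) = 202 m / cos(35.6°) = 248.4 m
rate = 248.4 m / 259 ka = 0.000959 m/yr = 0.959 mm/yr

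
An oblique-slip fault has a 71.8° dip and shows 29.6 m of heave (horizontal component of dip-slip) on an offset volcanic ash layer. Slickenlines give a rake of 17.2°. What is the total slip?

320 m

dip-slip = heave / cos(dip) = 29.6 / cos(71.8°) = 94.77 m
net slip = dip-slip / sin(rake) = 94.77 / sin(17.2°) = 320 m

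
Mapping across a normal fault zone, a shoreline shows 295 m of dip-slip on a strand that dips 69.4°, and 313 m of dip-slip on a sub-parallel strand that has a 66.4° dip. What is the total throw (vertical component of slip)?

563 m

throw_A = 295 × sin(69.4°) = 276.1 m
throw_B = 313 × sin(66.4°) = 286.8 m
total = 276.1 + 286.8 = 563 m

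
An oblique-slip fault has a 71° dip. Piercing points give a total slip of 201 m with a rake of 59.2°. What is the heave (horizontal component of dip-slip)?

56.2 m

dip-slip = net slip × sin(rake) = 201 m × sin(59.2°) = 172.7 m
heave = dip-slip × cos(dip) = 172.7 × cos(71°) = 56.2 m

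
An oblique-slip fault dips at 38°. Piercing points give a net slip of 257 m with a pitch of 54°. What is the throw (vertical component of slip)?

128 m

dip-slip = net slip × sin(rake) = 257 m × sin(54°) = 207.9 m
throw = dip-slip × sin(dip) = 207.9 × sin(38°) = 128 m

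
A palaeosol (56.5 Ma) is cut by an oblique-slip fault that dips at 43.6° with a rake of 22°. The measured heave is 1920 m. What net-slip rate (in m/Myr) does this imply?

dip-slip = heave / cos(dip) = 1920 / cos(43.6°) = 2651 m
net slip = dip-slip / sin(rake) = 2651 / sin(22°) = 7078 m
rate = 7078 m / 56.5 Ma = 0.000125 m/yr = 125 m/Myr

125 m/Myr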